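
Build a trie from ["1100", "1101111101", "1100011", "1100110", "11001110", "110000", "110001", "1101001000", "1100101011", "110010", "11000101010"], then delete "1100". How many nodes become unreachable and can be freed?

0

After clearing the end-marker at "1100", prune upward until reaching a node still needed by another word.
Every node on "1100" is still needed (e.g. by "1100011"), so nothing is freed.
Nodes removed: 0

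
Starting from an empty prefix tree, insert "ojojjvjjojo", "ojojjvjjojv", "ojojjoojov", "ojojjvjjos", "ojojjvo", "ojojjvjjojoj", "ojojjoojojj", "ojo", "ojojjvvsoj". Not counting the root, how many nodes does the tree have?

26

Trie structure (* marks end of a word):
(root)
└─ o
   └─ j
      └─ o *
         └─ j
            └─ j
               ├─ o
               │  └─ o
               │     └─ j
               │        └─ o
               │           ├─ j
               │           │  └─ j *
               │           └─ v *
               └─ v
                  ├─ j
                  │  └─ j
                  │     └─ o
                  │        ├─ j
                  │        │  ├─ o *
                  │        │  │  └─ j *
                  │        │  └─ v *
                  │        └─ s *
                  ├─ o *
                  └─ v
                     └─ s
                        └─ o
                           └─ j *
Counting every labelled node above: 26.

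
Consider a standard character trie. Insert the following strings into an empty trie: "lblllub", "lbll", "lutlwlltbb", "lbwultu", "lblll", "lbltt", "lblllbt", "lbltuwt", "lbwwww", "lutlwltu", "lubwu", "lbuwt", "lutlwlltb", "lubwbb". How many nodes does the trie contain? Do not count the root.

41

Count nodes per top-level branch (shared prefixes stored once):
  'l'-branch (lbll, lblll, lblllbt, lblllub, lbltt, lbltuwt, lbuwt, lbwultu, lbwwww, lubwbb, lubwu, lutlwlltb, lutlwlltbb, lutlwltu): 41 nodes
Sum: 41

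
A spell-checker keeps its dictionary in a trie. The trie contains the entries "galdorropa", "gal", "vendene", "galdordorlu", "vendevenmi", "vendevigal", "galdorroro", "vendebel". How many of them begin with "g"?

4

Traverse to the node for "g", then collect every word in that subtree.
Matches: "gal", "galdordorlu", "galdorropa", "galdorroro"
Count: 4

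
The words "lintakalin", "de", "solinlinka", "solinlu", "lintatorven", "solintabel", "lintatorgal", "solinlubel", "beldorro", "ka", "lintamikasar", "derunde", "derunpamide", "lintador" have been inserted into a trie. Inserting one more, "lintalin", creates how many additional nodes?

The longest prefix of "lintalin" already in the trie is "linta" (length 5).
Each of the 3 remaining characters creates one node.

3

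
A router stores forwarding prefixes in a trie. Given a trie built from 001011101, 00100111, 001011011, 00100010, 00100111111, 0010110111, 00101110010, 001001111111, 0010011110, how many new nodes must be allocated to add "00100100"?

"001001" is already a path in the trie; the remaining "00" must be added.
So 8 − 6 = 2 new nodes.

2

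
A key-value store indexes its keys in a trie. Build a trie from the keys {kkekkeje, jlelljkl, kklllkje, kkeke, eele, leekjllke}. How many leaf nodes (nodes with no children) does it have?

6

A leaf is a node with no children — equivalently, the end of a word that is not a proper prefix of any other stored word.
Those words: "eele", "jlelljkl", "kkeke", "kkekkeje", "kklllkje", "leekjllke"
Leaf count: 6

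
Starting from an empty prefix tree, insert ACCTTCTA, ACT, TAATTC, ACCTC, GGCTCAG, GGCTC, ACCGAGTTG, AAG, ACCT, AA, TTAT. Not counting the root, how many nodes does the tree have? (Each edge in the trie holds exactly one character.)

34

Trie structure (* marks end of a word):
(root)
├─ A
│  ├─ A *
│  │  └─ G *
│  └─ C
│     ├─ C
│     │  ├─ G
│     │  │  └─ A
│     │  │     └─ G
│     │  │        └─ T
│     │  │           └─ T
│     │  │              └─ G *
│     │  └─ T *
│     │     ├─ C *
│     │     └─ T
│     │        └─ C
│     │           └─ T
│     │              └─ A *
│     └─ T *
├─ G
│  └─ G
│     └─ C
│        └─ T
│           └─ C *
│              └─ A
│                 └─ G *
└─ T
   ├─ A
   │  └─ A
   │     └─ T
   │        └─ T
   │           └─ C *
   └─ T
      └─ A
         └─ T *
Counting every labelled node above: 34.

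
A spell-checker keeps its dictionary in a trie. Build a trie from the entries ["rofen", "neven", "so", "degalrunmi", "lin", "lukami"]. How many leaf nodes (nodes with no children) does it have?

6

A leaf is a node with no children — equivalently, the end of a word that is not a proper prefix of any other stored word.
Those words: "degalrunmi", "lin", "lukami", "neven", "rofen", "so"
Leaf count: 6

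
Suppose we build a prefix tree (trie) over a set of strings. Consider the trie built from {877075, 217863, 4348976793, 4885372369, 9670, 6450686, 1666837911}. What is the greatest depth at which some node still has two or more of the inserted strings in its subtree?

1

Equivalently: take the maximum, over all pairs, of their longest common prefix length.
e.g. "4348976793" and "4885372369" share the prefix "4" of length 1; no pair shares a longer one.
Longest shared-prefix length: 1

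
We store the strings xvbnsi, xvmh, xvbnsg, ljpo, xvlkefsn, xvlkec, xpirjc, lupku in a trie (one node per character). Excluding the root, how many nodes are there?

29

Insert word by word; a character creates a node only if that edge doesn't already exist:
  "xvbnsi" → 6 new (x, v, b, n, s, i)
  "xvmh" → prefix "xv" already present; 2 new (m, h)
  "xvbnsg" → prefix "xvbns" already present; 1 new (g)
  "ljpo" → 4 new (l, j, p, o)
  "xvlkefsn" → prefix "xv" already present; 6 new (l, k, e, f, s, n)
  "xvlkec" → prefix "xvlke" already present; 1 new (c)
  "xpirjc" → prefix "x" already present; 5 new (p, i, r, j, c)
  "lupku" → prefix "l" already present; 4 new (u, p, k, u)
Total nodes = 6 + 2 + 1 + 4 + 6 + 1 + 5 + 4 = 29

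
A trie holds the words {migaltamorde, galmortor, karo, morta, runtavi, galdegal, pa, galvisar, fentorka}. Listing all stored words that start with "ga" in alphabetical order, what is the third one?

Words with prefix "ga", in lexicographic order: "galdegal", "galmortor", "galvisar"
The 3rd is galvisar.

galvisar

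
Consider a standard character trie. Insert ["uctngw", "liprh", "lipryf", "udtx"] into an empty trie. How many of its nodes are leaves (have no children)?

4

Leaves are exactly the stored words that no other stored word extends.
Those words: "liprh", "lipryf", "uctngw", "udtx"
Leaf count: 4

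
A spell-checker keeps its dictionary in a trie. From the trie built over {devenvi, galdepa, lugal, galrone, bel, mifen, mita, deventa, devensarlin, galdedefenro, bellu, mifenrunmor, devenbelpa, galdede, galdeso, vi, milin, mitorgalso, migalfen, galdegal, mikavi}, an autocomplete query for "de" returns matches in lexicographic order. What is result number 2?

devensarlin

DFS of the "de" subtree visits, in order: "devenbelpa", "devensarlin", "deventa", "devenvi"
The 2nd is devensarlin.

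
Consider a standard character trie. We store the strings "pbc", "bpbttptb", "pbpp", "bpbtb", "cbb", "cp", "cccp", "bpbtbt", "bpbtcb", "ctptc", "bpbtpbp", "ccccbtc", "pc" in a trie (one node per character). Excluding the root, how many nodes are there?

36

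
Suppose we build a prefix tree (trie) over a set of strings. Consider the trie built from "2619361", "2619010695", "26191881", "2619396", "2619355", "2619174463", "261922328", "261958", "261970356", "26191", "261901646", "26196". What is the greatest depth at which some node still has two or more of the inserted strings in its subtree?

6

Equivalently: take the maximum, over all pairs, of their longest common prefix length.
e.g. "2619010695" and "261901646" share the prefix "261901" of length 6; no pair shares a longer one.
Longest shared-prefix length: 6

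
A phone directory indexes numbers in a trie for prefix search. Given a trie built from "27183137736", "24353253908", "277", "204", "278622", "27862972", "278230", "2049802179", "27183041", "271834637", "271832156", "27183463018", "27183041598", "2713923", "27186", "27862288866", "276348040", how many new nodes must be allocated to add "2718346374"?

The longest prefix of "2718346374" already in the trie is "271834637" (length 9).
New nodes needed: |"2718346374"| − 9 = 10 − 9 = 1.

1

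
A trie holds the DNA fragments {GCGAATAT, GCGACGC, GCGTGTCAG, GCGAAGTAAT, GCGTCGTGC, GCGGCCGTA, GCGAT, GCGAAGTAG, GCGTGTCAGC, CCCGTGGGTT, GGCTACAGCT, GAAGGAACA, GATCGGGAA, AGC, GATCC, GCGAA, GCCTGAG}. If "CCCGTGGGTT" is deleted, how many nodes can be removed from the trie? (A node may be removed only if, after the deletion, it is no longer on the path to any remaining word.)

A node on "CCCGTGGGTT"'s path can go only if nothing else ends at it or branches off below it.
No other word shares any prefix with "CCCGTGGGTT", so all 10 of its nodes go.
Nodes removed: 10

10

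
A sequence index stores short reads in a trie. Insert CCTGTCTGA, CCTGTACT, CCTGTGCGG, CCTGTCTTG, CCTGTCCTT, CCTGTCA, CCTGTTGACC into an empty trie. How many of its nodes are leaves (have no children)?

7

Leaves are exactly the stored words that no other stored word extends.
Those words: "CCTGTACT", "CCTGTCA", "CCTGTCCTT", "CCTGTCTGA", "CCTGTCTTG", "CCTGTGCGG", "CCTGTTGACC"
Leaf count: 7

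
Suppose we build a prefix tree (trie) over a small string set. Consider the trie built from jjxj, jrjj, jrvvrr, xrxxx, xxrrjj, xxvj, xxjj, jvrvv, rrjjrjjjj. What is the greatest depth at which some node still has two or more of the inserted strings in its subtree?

The deepest shared node is where two words last agree before diverging.
"jrjj" and "jrvvrr" agree on "jr" (2 characters) before diverging; nothing deeper is shared.
Longest shared-prefix length: 2

2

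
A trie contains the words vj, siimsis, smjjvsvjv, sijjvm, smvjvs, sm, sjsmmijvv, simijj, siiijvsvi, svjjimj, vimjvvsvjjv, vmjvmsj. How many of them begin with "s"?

Walk to "s"; the words in its subtree are exactly those with that prefix.
Words under "s": siiijvsvi, siimsis, sijjvm, simijj, sjsmmijvv, sm, smjjvsvjv, smvjvs, svjjimj
Count: 9

9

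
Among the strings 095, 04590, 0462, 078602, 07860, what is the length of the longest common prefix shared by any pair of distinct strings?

Equivalently: take the maximum, over all pairs, of their longest common prefix length.
e.g. "07860" and "078602" share the prefix "07860" of length 5; no pair shares a longer one.
Longest shared-prefix length: 5

5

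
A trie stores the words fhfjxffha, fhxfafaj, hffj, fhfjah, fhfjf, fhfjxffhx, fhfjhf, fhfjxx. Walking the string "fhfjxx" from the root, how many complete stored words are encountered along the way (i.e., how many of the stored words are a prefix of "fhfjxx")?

1

Check each prefix of "fhfjxx" against the stored set — each match is an end-marker on the path.
Prefixes of the query that are stored words: "fhfjxx"
Count: 1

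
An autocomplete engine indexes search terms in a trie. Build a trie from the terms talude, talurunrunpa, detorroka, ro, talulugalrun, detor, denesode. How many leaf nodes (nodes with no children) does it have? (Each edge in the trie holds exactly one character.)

A leaf is a node with no children — equivalently, the end of a word that is not a proper prefix of any other stored word.
Those words: "denesode", "detorroka", "ro", "talude", "talulugalrun", "talurunrunpa"
Leaf count: 6

6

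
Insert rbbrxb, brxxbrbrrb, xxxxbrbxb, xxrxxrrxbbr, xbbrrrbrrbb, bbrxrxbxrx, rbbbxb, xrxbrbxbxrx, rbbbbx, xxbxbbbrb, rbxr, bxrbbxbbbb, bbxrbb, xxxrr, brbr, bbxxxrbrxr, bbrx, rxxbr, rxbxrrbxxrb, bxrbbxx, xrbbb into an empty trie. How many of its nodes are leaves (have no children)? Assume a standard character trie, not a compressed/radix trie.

20

A leaf is a node with no children — equivalently, the end of a word that is not a proper prefix of any other stored word.
Those words: "bbrxrxbxrx", "bbxrbb", "bbxxxrbrxr", "brbr", "brxxbrbrrb", "bxrbbxbbbb", "bxrbbxx", "rbbbbx", "rbbbxb", "rbbrxb", "rbxr", "rxbxrrbxxrb", "rxxbr", "xbbrrrbrrbb", "xrbbb", "xrxbrbxbxrx", "xxbxbbbrb", "xxrxxrrxbbr", "xxxrr", "xxxxbrbxb"
Leaf count: 20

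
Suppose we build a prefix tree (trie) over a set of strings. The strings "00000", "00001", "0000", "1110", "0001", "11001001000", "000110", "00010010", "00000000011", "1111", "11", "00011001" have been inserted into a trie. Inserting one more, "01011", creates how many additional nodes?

4

"0" is already a path in the trie; the remaining "1011" must be added.
So 5 − 1 = 4 new nodes.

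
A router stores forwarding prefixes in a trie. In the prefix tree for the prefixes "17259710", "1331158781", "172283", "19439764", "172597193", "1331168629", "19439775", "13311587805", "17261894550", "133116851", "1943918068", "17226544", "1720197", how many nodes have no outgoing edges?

13

Leaves are exactly the stored words that no other stored word extends.
Those words: "13311587805", "1331158781", "133116851", "1331168629", "1720197", "17226544", "172283", "17259710", "172597193", "17261894550", "1943918068", "19439764", "19439775"
Leaf count: 13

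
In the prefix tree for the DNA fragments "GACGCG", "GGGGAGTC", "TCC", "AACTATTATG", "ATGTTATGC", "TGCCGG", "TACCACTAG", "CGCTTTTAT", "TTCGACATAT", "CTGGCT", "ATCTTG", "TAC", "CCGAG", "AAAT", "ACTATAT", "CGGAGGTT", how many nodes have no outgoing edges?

15

A leaf is a node with no children — equivalently, the end of a word that is not a proper prefix of any other stored word.
Those words: "AAAT", "AACTATTATG", "ACTATAT", "ATCTTG", "ATGTTATGC", "CCGAG", "CGCTTTTAT", "CGGAGGTT", "CTGGCT", "GACGCG", "GGGGAGTC", "TACCACTAG", "TCC", "TGCCGG", "TTCGACATAT"
Leaf count: 15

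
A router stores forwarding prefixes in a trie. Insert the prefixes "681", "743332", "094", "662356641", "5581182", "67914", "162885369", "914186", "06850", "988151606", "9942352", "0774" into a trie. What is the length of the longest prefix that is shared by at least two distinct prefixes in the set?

1

Look for the deepest trie node that still has at least two words in its subtree.
e.g. "06850" and "0774" share the prefix "0" of length 1; no pair shares a longer one.
Longest shared-prefix length: 1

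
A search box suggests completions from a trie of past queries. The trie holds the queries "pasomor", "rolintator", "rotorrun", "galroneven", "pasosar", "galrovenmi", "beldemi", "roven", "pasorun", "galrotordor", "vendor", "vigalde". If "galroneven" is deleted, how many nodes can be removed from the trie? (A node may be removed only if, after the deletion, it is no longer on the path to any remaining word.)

5

After clearing the end-marker at "galroneven", prune upward until reaching a node still needed by another word.
The suffix "neven" (5 nodes) is used only by "galroneven"; the node for "galro" still has the child "v", so pruning stops there.
Nodes removed: 5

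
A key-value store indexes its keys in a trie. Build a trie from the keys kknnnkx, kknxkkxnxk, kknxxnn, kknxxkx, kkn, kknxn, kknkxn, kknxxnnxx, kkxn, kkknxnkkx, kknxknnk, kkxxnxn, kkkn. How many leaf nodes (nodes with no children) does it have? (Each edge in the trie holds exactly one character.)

10

Leaves are exactly the stored words that no other stored word extends.
Those words: "kkknxnkkx", "kknkxn", "kknnnkx", "kknxkkxnxk", "kknxknnk", "kknxn", "kknxxkx", "kknxxnnxx", "kkxn", "kkxxnxn"
Leaf count: 10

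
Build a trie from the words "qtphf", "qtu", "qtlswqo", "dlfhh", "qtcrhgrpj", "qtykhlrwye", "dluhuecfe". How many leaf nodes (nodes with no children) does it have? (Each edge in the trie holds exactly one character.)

Leaves are exactly the stored words that no other stored word extends.
Those words: "dlfhh", "dluhuecfe", "qtcrhgrpj", "qtlswqo", "qtphf", "qtu", "qtykhlrwye"
Leaf count: 7

7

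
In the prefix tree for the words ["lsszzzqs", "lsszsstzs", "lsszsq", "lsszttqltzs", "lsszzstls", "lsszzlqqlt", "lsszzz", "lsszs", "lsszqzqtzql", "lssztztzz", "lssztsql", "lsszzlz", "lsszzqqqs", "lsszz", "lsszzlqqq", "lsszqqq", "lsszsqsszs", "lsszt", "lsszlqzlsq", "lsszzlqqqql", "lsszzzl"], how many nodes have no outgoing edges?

A leaf is a node with no children — equivalently, the end of a word that is not a proper prefix of any other stored word.
Those words: "lsszlqzlsq", "lsszqqq", "lsszqzqtzql", "lsszsqsszs", "lsszsstzs", "lssztsql", "lsszttqltzs", "lssztztzz", "lsszzlqqlt", "lsszzlqqqql", "lsszzlz", "lsszzqqqs", "lsszzstls", "lsszzzl", "lsszzzqs"
Leaf count: 15

15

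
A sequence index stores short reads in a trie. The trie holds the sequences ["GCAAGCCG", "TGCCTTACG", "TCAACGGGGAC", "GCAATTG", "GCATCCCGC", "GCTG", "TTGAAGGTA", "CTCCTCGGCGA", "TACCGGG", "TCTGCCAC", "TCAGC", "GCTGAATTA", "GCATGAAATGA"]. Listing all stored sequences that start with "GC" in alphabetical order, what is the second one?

GCAATTG

Words with prefix "GC", in lexicographic order: "GCAAGCCG", "GCAATTG", "GCATCCCGC", "GCATGAAATGA", "GCTG", "GCTGAATTA"
The 2nd is GCAATTG.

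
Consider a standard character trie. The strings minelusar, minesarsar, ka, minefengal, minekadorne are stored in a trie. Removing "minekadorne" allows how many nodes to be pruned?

After clearing the end-marker at "minekadorne", prune upward until reaching a node still needed by another word.
The suffix "kadorne" (7 nodes) is used only by "minekadorne"; the node for "mine" still has the child "l", so pruning stops there.
Nodes removed: 7

7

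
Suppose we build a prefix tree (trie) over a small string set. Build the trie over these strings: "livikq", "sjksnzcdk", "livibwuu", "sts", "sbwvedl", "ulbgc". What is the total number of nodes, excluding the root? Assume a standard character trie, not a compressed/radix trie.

For each word, the new-node count is its length minus the longest prefix already in the trie:
  "livikq" → 6 new (l, i, v, i, k, q)
  "sjksnzcdk" → 9 new (s, j, k, s, n, z, c, d, k)
  "livibwuu" → prefix "livi" already present; 4 new (b, w, u, u)
  "sts" → prefix "s" already present; 2 new (t, s)
  "sbwvedl" → prefix "s" already present; 6 new (b, w, v, e, d, l)
  "ulbgc" → 5 new (u, l, b, g, c)
Total nodes = 6 + 9 + 4 + 2 + 6 + 5 = 32

32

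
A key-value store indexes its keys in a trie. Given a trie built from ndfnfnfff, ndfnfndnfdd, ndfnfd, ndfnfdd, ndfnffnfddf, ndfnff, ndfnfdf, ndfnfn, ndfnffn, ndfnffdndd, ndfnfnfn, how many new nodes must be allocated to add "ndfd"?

1

Walking "ndfd" from the root, the first 3 characters ("ndf") follow existing edges; "d" is the first miss.
So 4 − 3 = 1 new nodes.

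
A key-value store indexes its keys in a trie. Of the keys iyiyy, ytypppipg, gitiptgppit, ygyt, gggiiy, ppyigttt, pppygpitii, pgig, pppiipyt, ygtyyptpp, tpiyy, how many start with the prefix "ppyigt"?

Walk to "ppyigt"; the words in its subtree are exactly those with that prefix.
Matches: "ppyigttt"
Count: 1

1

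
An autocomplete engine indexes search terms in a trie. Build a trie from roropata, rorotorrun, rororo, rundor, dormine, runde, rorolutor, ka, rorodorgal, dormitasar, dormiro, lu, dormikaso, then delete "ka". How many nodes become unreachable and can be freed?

2

A node on "ka"'s path can go only if nothing else ends at it or branches off below it.
No other word shares any prefix with "ka", so all 2 of its nodes go.
Nodes removed: 2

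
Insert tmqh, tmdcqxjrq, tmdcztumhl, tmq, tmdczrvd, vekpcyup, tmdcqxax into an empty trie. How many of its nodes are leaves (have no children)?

Leaves are exactly the stored words that no other stored word extends.
Those words: "tmdcqxax", "tmdcqxjrq", "tmdczrvd", "tmdcztumhl", "tmqh", "vekpcyup"
Leaf count: 6

6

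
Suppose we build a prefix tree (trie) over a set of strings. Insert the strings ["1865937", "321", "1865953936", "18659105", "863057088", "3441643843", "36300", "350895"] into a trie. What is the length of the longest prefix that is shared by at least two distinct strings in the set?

5

Equivalently: take the maximum, over all pairs, of their longest common prefix length.
e.g. "18659105" and "1865937" share the prefix "18659" of length 5; no pair shares a longer one.
Longest shared-prefix length: 5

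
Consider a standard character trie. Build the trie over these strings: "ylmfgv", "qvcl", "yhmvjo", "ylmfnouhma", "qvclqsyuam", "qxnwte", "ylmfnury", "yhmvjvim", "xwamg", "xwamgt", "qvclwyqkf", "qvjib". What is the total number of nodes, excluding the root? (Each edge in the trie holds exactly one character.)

52

Trace insertions, counting only characters that open a new branch:
  "ylmfgv" → 6 new (y, l, m, f, g, v)
  "qvcl" → 4 new (q, v, c, l)
  "yhmvjo" → prefix "y" already present; 5 new (h, m, v, j, o)
  "ylmfnouhma" → prefix "ylmf" already present; 6 new (n, o, u, h, m, a)
  "qvclqsyuam" → prefix "qvcl" already present; 6 new (q, s, y, u, a, m)
  "qxnwte" → prefix "q" already present; 5 new (x, n, w, t, e)
  "ylmfnury" → prefix "ylmfn" already present; 3 new (u, r, y)
  "yhmvjvim" → prefix "yhmvj" already present; 3 new (v, i, m)
  "xwamg" → 5 new (x, w, a, m, g)
  "xwamgt" → prefix "xwamg" already present; 1 new (t)
  "qvclwyqkf" → prefix "qvcl" already present; 5 new (w, y, q, k, f)
  "qvjib" → prefix "qv" already present; 3 new (j, i, b)
Total nodes = 6 + 4 + 5 + 6 + 6 + 5 + 3 + 3 + 5 + 1 + 5 + 3 = 52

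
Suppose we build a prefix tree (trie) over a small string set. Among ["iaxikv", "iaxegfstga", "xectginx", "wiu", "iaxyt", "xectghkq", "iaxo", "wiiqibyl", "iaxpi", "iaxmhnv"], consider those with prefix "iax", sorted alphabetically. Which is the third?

iaxmhnv

Words with prefix "iax", in lexicographic order: "iaxegfstga", "iaxikv", "iaxmhnv", "iaxo", "iaxpi", "iaxyt"
Position 3: iaxmhnv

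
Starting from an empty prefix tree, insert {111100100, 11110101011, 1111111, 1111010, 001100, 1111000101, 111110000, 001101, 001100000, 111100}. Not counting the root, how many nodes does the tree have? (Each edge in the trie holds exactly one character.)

36

Trie structure (* marks end of a word):
(root)
├─ 0
│  └─ 0
│     └─ 1
│        └─ 1
│           └─ 0
│              ├─ 0 *
│              │  └─ 0
│              │     └─ 0
│              │        └─ 0 *
│              └─ 1 *
└─ 1
   └─ 1
      └─ 1
         └─ 1
            ├─ 0
            │  ├─ 0 *
            │  │  ├─ 0
            │  │  │  └─ 1
            │  │  │     └─ 0
            │  │  │        └─ 1 *
            │  │  └─ 1
            │  │     └─ 0
            │  │        └─ 0 *
            │  └─ 1
            │     └─ 0 *
            │        └─ 1
            │           └─ 0
            │              └─ 1
            │                 └─ 1 *
            └─ 1
               ├─ 0
               │  └─ 0
               │     └─ 0
               │        └─ 0 *
               └─ 1
                  └─ 1 *
Counting every labelled node above: 36.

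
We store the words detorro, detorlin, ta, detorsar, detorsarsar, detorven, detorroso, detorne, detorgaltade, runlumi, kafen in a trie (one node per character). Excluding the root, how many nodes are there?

Trace insertions, counting only characters that open a new branch:
  "detorro" → 7 new (d, e, t, o, r, r, o)
  "detorlin" → prefix "detor" already present; 3 new (l, i, n)
  "ta" → 2 new (t, a)
  "detorsar" → prefix "detor" already present; 3 new (s, a, r)
  "detorsarsar" → prefix "detorsar" already present; 3 new (s, a, r)
  "detorven" → prefix "detor" already present; 3 new (v, e, n)
  "detorroso" → prefix "detorro" already present; 2 new (s, o)
  "detorne" → prefix "detor" already present; 2 new (n, e)
  "detorgaltade" → prefix "detor" already present; 7 new (g, a, l, t, a, d, e)
  "runlumi" → 7 new (r, u, n, l, u, m, i)
  "kafen" → 5 new (k, a, f, e, n)
Total nodes = 7 + 3 + 2 + 3 + 3 + 3 + 2 + 2 + 7 + 7 + 5 = 44

44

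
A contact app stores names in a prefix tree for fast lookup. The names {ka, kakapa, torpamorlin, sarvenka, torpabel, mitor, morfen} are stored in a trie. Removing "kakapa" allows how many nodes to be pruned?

4

After clearing the end-marker at "kakapa", prune upward until reaching a node still needed by another word.
The suffix "kapa" (4 nodes) is used only by "kakapa"; "ka" is itself a stored word, so pruning stops there.
Nodes removed: 4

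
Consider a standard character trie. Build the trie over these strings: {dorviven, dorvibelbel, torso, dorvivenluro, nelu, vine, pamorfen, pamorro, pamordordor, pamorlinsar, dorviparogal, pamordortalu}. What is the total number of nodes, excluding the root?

64

Count nodes per top-level branch (shared prefixes stored once):
  'd'-branch (dorvibelbel, dorviparogal, dorviven, dorvivenluro): 25 nodes
  'n'-branch (nelu): 4 nodes
  'p'-branch (pamordordor, pamordortalu, pamorfen, pamorlinsar, pamorro): 26 nodes
  't'-branch (torso): 5 nodes
  'v'-branch (vine): 4 nodes
Sum: 64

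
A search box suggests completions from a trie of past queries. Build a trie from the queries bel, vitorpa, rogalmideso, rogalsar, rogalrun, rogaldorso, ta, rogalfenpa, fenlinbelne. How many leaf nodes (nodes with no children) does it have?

9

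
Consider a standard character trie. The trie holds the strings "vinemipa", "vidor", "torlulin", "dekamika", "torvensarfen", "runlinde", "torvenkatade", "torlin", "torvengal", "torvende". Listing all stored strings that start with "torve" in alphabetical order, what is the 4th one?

Words with prefix "torve", in lexicographic order: "torvende", "torvengal", "torvenkatade", "torvensarfen"
The 4th is torvensarfen.

torvensarfen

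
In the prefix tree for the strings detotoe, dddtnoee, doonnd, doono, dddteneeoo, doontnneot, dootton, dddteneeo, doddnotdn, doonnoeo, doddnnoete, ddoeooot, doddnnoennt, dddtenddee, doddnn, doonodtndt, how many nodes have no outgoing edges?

13

A leaf is a node with no children — equivalently, the end of a word that is not a proper prefix of any other stored word.
Those words: "dddtenddee", "dddteneeoo", "dddtnoee", "ddoeooot", "detotoe", "doddnnoennt", "doddnnoete", "doddnotdn", "doonnd", "doonnoeo", "doonodtndt", "doontnneot", "dootton"
Leaf count: 13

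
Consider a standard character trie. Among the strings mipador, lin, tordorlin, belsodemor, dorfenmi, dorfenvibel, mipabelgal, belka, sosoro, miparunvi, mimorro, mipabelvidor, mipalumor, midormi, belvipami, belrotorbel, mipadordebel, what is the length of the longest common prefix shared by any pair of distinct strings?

7

Look for the deepest trie node that still has at least two words in its subtree.
e.g. "mipabelgal" and "mipabelvidor" share the prefix "mipabel" of length 7; no pair shares a longer one.
Longest shared-prefix length: 7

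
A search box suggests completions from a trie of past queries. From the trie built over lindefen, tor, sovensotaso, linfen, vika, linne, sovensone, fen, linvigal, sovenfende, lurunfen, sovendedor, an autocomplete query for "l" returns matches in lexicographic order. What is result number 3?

linne

Filter for "l…" and sort: "lindefen", "linfen", "linne", "linvigal", "lurunfen"
The 3rd is linne.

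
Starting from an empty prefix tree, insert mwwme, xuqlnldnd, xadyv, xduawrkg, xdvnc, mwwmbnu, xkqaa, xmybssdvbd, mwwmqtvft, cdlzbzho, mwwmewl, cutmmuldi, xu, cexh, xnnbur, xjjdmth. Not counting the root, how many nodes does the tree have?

81

Insert word by word; a character creates a node only if that edge doesn't already exist:
  "mwwme" → 5 new (m, w, w, m, e)
  "xuqlnldnd" → 9 new (x, u, q, l, n, l, d, n, d)
  "xadyv" → prefix "x" already present; 4 new (a, d, y, v)
  "xduawrkg" → prefix "x" already present; 7 new (d, u, a, w, r, k, g)
  "xdvnc" → prefix "xd" already present; 3 new (v, n, c)
  "mwwmbnu" → prefix "mwwm" already present; 3 new (b, n, u)
  "xkqaa" → prefix "x" already present; 4 new (k, q, a, a)
  "xmybssdvbd" → prefix "x" already present; 9 new (m, y, b, s, s, d, v, b, d)
  "mwwmqtvft" → prefix "mwwm" already present; 5 new (q, t, v, f, t)
  "cdlzbzho" → 8 new (c, d, l, z, b, z, h, o)
  "mwwmewl" → prefix "mwwme" already present; 2 new (w, l)
  "cutmmuldi" → prefix "c" already present; 8 new (u, t, m, m, u, l, d, i)
  "xu" → prefix "xu" already present; 0 new (none)
  "cexh" → prefix "c" already present; 3 new (e, x, h)
  "xnnbur" → prefix "x" already present; 5 new (n, n, b, u, r)
  "xjjdmth" → prefix "x" already present; 6 new (j, j, d, m, t, h)
Total nodes = 5 + 9 + 4 + 7 + 3 + 3 + 4 + 9 + 5 + 8 + 2 + 8 + 0 + 3 + 5 + 6 = 81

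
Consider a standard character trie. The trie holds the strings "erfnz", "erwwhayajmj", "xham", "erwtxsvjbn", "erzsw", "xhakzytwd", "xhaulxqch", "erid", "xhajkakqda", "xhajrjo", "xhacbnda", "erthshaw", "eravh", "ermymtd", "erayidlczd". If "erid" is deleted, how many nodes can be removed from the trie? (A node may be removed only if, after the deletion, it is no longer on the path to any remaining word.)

Walk "erid" from the leaf back toward the root, removing each node that no remaining word uses.
The suffix "id" (2 nodes) is used only by "erid"; the node for "er" still has the child "f", so pruning stops there.
Nodes removed: 2

2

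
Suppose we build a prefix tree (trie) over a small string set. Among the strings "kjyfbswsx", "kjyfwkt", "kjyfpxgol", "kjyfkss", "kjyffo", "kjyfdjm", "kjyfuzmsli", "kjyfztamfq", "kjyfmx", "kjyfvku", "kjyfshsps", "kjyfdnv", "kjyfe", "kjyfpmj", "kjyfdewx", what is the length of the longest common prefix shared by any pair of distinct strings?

5

The deepest shared node is where two words last agree before diverging.
"kjyfdewx" and "kjyfdjm" agree on "kjyfd" (5 characters) before diverging; nothing deeper is shared.
Longest shared-prefix length: 5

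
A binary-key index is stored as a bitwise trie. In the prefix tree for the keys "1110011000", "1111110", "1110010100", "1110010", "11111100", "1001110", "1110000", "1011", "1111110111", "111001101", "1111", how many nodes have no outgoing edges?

8

A leaf is a node with no children — equivalently, the end of a word that is not a proper prefix of any other stored word.
Those words: "1001110", "1011", "1110000", "1110010100", "1110011000", "111001101", "11111100", "1111110111"
Leaf count: 8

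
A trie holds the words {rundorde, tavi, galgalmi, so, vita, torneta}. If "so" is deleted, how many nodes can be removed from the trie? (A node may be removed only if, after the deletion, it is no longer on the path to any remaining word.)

A node on "so"'s path can go only if nothing else ends at it or branches off below it.
No other word shares any prefix with "so", so all 2 of its nodes go.
Nodes removed: 2

2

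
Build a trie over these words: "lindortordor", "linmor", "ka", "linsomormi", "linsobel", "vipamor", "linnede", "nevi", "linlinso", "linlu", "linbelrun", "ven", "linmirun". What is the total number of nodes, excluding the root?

Trace insertions, counting only characters that open a new branch:
  "lindortordor" → 12 new (l, i, n, d, o, r, t, o, r, d, o, r)
  "linmor" → prefix "lin" already present; 3 new (m, o, r)
  "ka" → 2 new (k, a)
  "linsomormi" → prefix "lin" already present; 7 new (s, o, m, o, r, m, i)
  "linsobel" → prefix "linso" already present; 3 new (b, e, l)
  "vipamor" → 7 new (v, i, p, a, m, o, r)
  "linnede" → prefix "lin" already present; 4 new (n, e, d, e)
  "nevi" → 4 new (n, e, v, i)
  "linlinso" → prefix "lin" already present; 5 new (l, i, n, s, o)
  "linlu" → prefix "linl" already present; 1 new (u)
  "linbelrun" → prefix "lin" already present; 6 new (b, e, l, r, u, n)
  "ven" → prefix "v" already present; 2 new (e, n)
  "linmirun" → prefix "linm" already present; 4 new (i, r, u, n)
Total nodes = 12 + 3 + 2 + 7 + 3 + 7 + 4 + 4 + 5 + 1 + 6 + 2 + 4 = 60

60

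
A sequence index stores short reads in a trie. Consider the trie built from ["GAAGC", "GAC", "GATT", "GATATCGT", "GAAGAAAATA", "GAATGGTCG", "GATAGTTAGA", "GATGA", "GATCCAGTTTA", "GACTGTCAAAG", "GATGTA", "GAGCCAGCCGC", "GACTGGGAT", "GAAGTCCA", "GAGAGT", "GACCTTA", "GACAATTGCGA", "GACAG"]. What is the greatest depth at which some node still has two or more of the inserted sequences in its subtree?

5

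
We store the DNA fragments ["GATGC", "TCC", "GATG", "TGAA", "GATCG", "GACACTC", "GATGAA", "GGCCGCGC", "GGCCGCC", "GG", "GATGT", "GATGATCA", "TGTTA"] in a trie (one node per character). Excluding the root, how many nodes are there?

Trie structure (* marks end of a word):
(root)
├─ G
│  ├─ A
│  │  ├─ C
│  │  │  └─ A
│  │  │     └─ C
│  │  │        └─ T
│  │  │           └─ C *
│  │  └─ T
│  │     ├─ C
│  │     │  └─ G *
│  │     └─ G *
│  │        ├─ A
│  │        │  ├─ A *
│  │        │  └─ T
│  │        │     └─ C
│  │        │        └─ A *
│  │        ├─ C *
│  │        └─ T *
│  └─ G *
│     └─ C
│        └─ C
│           └─ G
│              └─ C
│                 ├─ C *
│                 └─ G
│                    └─ C *
└─ T
   ├─ C
   │  └─ C *
   └─ G
      ├─ A
      │  └─ A *
      └─ T
         └─ T
            └─ A *
Counting every labelled node above: 35.

35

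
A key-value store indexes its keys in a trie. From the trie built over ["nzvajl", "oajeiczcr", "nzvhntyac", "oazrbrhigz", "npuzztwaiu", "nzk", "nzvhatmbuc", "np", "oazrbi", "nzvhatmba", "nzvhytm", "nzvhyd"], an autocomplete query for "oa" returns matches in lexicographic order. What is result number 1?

DFS of the "oa" subtree visits, in order: "oajeiczcr", "oazrbi", "oazrbrhigz"
The 1st is oajeiczcr.

oajeiczcr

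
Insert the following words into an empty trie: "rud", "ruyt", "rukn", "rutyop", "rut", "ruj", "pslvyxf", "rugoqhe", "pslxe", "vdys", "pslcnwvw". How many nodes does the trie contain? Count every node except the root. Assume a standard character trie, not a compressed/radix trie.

Count nodes per top-level branch (shared prefixes stored once):
  'p'-branch (pslcnwvw, pslvyxf, pslxe): 14 nodes
  'r'-branch (rud, rugoqhe, ruj, rukn, rut, rutyop, ruyt): 17 nodes
  'v'-branch (vdys): 4 nodes
Sum: 35

35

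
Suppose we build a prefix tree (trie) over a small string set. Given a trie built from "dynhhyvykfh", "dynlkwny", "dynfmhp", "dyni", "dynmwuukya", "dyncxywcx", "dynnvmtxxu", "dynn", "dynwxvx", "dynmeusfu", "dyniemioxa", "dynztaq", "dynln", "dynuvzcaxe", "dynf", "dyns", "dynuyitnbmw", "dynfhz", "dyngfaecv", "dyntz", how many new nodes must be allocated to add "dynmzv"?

2

The longest prefix of "dynmzv" already in the trie is "dynm" (length 4).
New nodes needed: |"dynmzv"| − 4 = 6 − 4 = 2.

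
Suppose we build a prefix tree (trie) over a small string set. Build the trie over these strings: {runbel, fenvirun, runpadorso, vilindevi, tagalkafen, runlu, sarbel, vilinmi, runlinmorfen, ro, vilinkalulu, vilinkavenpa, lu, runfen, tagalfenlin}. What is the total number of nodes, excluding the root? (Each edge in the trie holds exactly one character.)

81

For each word, the new-node count is its length minus the longest prefix already in the trie:
  "runbel" → 6 new (r, u, n, b, e, l)
  "fenvirun" → 8 new (f, e, n, v, i, r, u, n)
  "runpadorso" → prefix "run" already present; 7 new (p, a, d, o, r, s, o)
  "vilindevi" → 9 new (v, i, l, i, n, d, e, v, i)
  "tagalkafen" → 10 new (t, a, g, a, l, k, a, f, e, n)
  "runlu" → prefix "run" already present; 2 new (l, u)
  "sarbel" → 6 new (s, a, r, b, e, l)
  "vilinmi" → prefix "vilin" already present; 2 new (m, i)
  "runlinmorfen" → prefix "runl" already present; 8 new (i, n, m, o, r, f, e, n)
  "ro" → prefix "r" already present; 1 new (o)
  "vilinkalulu" → prefix "vilin" already present; 6 new (k, a, l, u, l, u)
  "vilinkavenpa" → prefix "vilinka" already present; 5 new (v, e, n, p, a)
  "lu" → 2 new (l, u)
  "runfen" → prefix "run" already present; 3 new (f, e, n)
  "tagalfenlin" → prefix "tagal" already present; 6 new (f, e, n, l, i, n)
Total nodes = 6 + 8 + 7 + 9 + 10 + 2 + 6 + 2 + 8 + 1 + 6 + 5 + 2 + 3 + 6 = 81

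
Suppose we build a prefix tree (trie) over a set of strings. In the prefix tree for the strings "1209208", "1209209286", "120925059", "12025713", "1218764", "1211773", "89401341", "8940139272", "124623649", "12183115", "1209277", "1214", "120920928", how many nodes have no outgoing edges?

A leaf is a node with no children — equivalently, the end of a word that is not a proper prefix of any other stored word.
Those words: "12025713", "1209208", "1209209286", "120925059", "1209277", "1211773", "1214", "12183115", "1218764", "124623649", "89401341", "8940139272"
Leaf count: 12

12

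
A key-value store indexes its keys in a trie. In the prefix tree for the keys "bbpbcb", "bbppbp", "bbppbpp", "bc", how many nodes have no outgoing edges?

3

Leaves are exactly the stored words that no other stored word extends.
Those words: "bbpbcb", "bbppbpp", "bc"
Leaf count: 3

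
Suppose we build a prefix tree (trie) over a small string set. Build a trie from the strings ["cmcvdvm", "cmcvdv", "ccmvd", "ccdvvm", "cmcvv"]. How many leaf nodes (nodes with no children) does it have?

A leaf is a node with no children — equivalently, the end of a word that is not a proper prefix of any other stored word.
Those words: "ccdvvm", "ccmvd", "cmcvdvm", "cmcvv"
Leaf count: 4

4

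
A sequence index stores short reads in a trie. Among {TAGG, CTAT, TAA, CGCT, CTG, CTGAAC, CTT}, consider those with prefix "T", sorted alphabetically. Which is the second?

DFS of the "T" subtree visits, in order: "TAA", "TAGG"
Position 2: TAGG

TAGG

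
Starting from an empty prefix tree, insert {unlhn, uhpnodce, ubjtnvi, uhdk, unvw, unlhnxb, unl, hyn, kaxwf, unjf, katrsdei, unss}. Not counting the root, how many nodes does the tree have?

Trace insertions, counting only characters that open a new branch:
  "unlhn" → 5 new (u, n, l, h, n)
  "uhpnodce" → prefix "u" already present; 7 new (h, p, n, o, d, c, e)
  "ubjtnvi" → prefix "u" already present; 6 new (b, j, t, n, v, i)
  "uhdk" → prefix "uh" already present; 2 new (d, k)
  "unvw" → prefix "un" already present; 2 new (v, w)
  "unlhnxb" → prefix "unlhn" already present; 2 new (x, b)
  "unl" → prefix "unl" already present; 0 new (none)
  "hyn" → 3 new (h, y, n)
  "kaxwf" → 5 new (k, a, x, w, f)
  "unjf" → prefix "un" already present; 2 new (j, f)
  "katrsdei" → prefix "ka" already present; 6 new (t, r, s, d, e, i)
  "unss" → prefix "un" already present; 2 new (s, s)
Total nodes = 5 + 7 + 6 + 2 + 2 + 2 + 0 + 3 + 5 + 2 + 6 + 2 = 42

42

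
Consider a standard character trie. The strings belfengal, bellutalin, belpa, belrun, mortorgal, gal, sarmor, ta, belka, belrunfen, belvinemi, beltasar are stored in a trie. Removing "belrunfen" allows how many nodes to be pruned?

A node on "belrunfen"'s path can go only if nothing else ends at it or branches off below it.
The suffix "fen" (3 nodes) is used only by "belrunfen"; "belrun" is itself a stored word, so pruning stops there.
Nodes removed: 3

3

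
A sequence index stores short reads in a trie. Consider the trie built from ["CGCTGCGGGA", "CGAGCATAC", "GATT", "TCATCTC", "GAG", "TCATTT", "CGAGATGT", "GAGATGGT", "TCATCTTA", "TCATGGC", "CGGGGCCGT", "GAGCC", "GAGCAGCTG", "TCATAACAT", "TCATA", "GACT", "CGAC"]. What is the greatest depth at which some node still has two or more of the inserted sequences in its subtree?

Look for the deepest trie node that still has at least two words in its subtree.
e.g. "TCATCTC" and "TCATCTTA" share the prefix "TCATCT" of length 6; no pair shares a longer one.
Longest shared-prefix length: 6

6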